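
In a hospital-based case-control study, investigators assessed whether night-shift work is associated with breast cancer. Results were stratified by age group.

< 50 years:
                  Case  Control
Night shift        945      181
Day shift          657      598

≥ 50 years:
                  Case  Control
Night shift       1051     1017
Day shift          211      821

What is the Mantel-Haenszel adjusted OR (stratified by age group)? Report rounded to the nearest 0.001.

4.327

OR_MH = Σ(aᵢdᵢ/nᵢ) / Σ(bᵢcᵢ/nᵢ), where nᵢ is the stratum total.
Stratum 1 (< 50 years): n = 2381; a·d/n = 945·598/2381 = 237.3415; b·c/n = 181·657/2381 = 49.9441
Stratum 2 (≥ 50 years): n = 3100; a·d/n = 1051·821/3100 = 278.3455; b·c/n = 1017·211/3100 = 69.2216
OR_MH = (237.3415 + 278.3455) / (49.9441 + 69.2216) = 515.6869 / 119.1658 = 4.32748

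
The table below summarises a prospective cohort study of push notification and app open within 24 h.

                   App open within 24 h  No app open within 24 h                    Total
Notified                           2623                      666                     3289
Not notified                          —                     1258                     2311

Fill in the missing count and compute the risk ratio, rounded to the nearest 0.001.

1.750

The missing cell is in the unexposed row: 2311 − 1258 = 1053.
So a = 2623, b = 666, c = 1053, d = 1258.
RR = [a/(a+b)] / [c/(c+d)] = (2623/3289) / (1053/2311) = 0.79751/0.45565 = 1.75027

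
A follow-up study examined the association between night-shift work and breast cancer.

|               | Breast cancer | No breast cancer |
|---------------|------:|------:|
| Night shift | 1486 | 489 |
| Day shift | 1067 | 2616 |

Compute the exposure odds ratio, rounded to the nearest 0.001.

Cells: a = 1486, b = 489, c = 1067, d = 2616.
OR = (a·d)/(b·c) = (1486 × 2616) / (489 × 1067) = 3887376 / 521763 = 7.45046
The odds of breast cancer are about 7.45 times as high in the night shift group.

7.450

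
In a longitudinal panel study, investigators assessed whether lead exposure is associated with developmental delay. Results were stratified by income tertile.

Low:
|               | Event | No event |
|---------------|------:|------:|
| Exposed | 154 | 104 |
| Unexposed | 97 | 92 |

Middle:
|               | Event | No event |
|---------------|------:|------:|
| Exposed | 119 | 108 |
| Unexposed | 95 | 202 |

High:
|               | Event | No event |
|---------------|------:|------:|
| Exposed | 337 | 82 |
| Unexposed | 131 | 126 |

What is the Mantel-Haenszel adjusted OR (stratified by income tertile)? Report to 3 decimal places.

2.419

OR_MH = Σ(aᵢdᵢ/nᵢ) / Σ(bᵢcᵢ/nᵢ), where nᵢ is the stratum total.
Stratum 1 (Low): n = 447; a·d/n = 154·92/447 = 31.6957; b·c/n = 104·97/447 = 22.5682
Stratum 2 (Middle): n = 524; a·d/n = 119·202/524 = 45.8740; b·c/n = 108·95/524 = 19.5802
Stratum 3 (High): n = 676; a·d/n = 337·126/676 = 62.8136; b·c/n = 82·131/676 = 15.8905
OR_MH = (31.6957 + 45.8740 + 62.8136) / (22.5682 + 19.5802 + 15.8905) = 140.3834 / 58.0389 = 2.41878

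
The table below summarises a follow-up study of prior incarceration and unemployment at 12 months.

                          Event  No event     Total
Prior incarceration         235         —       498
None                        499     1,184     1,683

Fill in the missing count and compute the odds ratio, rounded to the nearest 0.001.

The missing cell is in the exposed row: 498 − 235 = 263.
So a = 235, b = 263, c = 499, d = 1184.
OR = (a·d)/(b·c) = (235 × 1184) / (263 × 499) = 278240 / 131237 = 2.12013

2.120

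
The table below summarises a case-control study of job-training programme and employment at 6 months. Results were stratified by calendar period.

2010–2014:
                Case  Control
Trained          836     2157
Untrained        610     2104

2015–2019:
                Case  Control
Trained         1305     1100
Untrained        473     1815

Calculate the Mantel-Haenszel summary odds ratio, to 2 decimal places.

OR_MH = Σ(aᵢdᵢ/nᵢ) / Σ(bᵢcᵢ/nᵢ), where nᵢ is the stratum total.
Stratum 1 (2010–2014): n = 5707; a·d/n = 836·2104/5707 = 308.2082; b·c/n = 2157·610/5707 = 230.5537
Stratum 2 (2015–2019): n = 4693; a·d/n = 1305·1815/4693 = 504.7038; b·c/n = 1100·473/4693 = 110.8672
OR_MH = (308.2082 + 504.7038) / (230.5537 + 110.8672) = 812.9120 / 341.4210 = 2.38097

2.38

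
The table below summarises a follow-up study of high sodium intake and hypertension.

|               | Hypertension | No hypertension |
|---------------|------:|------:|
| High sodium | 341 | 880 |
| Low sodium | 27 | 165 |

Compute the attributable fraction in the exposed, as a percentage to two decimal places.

Cells: a = 341, b = 880, c = 27, d = 165.
Risk in exposed = 341/1221 = 0.27928; risk in unexposed = 27/192 = 0.14062.
RR = 0.27928/0.14062 = 1.98599
AR% = (RR − 1)/RR × 100 = (1.98599 − 1)/1.98599 × 100 = 49.6472%

49.65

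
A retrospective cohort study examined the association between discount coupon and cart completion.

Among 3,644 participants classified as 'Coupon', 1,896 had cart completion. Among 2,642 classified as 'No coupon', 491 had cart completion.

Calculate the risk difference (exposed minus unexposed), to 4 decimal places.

0.3345

From the description: a = 1896, b = 1748, c = 491, d = 2151.
Risk in exposed = 1896/3644 = 0.520307; risk in unexposed = 491/2642 = 0.185844.
Risk difference = 0.520307 − 0.185844 = 0.334463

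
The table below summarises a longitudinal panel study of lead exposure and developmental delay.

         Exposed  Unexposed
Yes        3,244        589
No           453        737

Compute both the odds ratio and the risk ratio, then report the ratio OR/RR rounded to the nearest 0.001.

4.536

Reading the table with exposure as columns: a = 3244 (Exposed, case), b = 453 (Exposed, non-case), c = 589 (Unexposed, case), d = 737.
OR = (3244·737)/(453·589) = 2390828/266817 = 8.96055
Risk in exposed = 3244/3697 = 0.87747; risk in unexposed = 589/1326 = 0.44419; RR = 1.97542
OR/RR = 8.96055 / 1.97542 = 4.53602
The outcome is not rare, so the OR lies further from 1 than the RR.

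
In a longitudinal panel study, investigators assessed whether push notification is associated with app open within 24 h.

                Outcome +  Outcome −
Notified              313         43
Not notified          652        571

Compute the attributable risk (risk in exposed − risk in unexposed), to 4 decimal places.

0.3461

Cells: a = 313, b = 43, c = 652, d = 571.
Risk in exposed = 313/356 = 0.879213; risk in unexposed = 652/1223 = 0.533115.
Risk difference = 0.879213 − 0.533115 = 0.346098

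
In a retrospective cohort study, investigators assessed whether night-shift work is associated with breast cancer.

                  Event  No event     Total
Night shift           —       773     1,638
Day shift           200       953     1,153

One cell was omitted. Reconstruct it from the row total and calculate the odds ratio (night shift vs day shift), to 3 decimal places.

5.332

The missing cell is in the exposed row: 1638 − 773 = 865.
So a = 865, b = 773, c = 200, d = 953.
OR = (a·d)/(b·c) = (865 × 953) / (773 × 200) = 824345 / 154600 = 5.33212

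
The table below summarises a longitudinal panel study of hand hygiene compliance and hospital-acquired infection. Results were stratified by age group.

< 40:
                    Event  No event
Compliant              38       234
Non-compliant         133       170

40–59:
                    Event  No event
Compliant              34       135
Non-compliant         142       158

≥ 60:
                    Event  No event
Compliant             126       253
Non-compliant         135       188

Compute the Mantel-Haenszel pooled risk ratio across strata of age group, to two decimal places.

0.53

RR_MH = Σ(aᵢ·n₀ᵢ/nᵢ) / Σ(cᵢ·n₁ᵢ/nᵢ), with n₁ᵢ = aᵢ+bᵢ (exposed), n₀ᵢ = cᵢ+dᵢ (unexposed), nᵢ = n₁ᵢ+n₀ᵢ.
Stratum 1 (< 40): n₁ = 272, n₀ = 303, n = 575; a·n₀/n = 38·303/575 = 20.0243; c·n₁/n = 133·272/575 = 62.9148
Stratum 2 (40–59): n₁ = 169, n₀ = 300, n = 469; a·n₀/n = 34·300/469 = 21.7484; c·n₁/n = 142·169/469 = 51.1684
Stratum 3 (≥ 60): n₁ = 379, n₀ = 323, n = 702; a·n₀/n = 126·323/702 = 57.9744; c·n₁/n = 135·379/702 = 72.8846
RR_MH = (20.0243 + 21.7484 + 57.9744) / (62.9148 + 51.1684 + 72.8846) = 99.7471 / 186.9678 = 0.53350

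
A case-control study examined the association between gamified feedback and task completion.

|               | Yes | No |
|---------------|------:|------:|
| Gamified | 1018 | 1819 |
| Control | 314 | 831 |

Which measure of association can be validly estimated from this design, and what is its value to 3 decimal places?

Cells: a = 1018, b = 1819, c = 314, d = 831.
This is a case-control study: participants were sampled on outcome status, so risks in the source population cannot be estimated directly — relative risk is not valid here. The odds ratio is the appropriate measure.
OR = (a·d)/(b·c) = (1018 × 831) / (1819 × 314) = 845958 / 571166 = 1.48111

1.481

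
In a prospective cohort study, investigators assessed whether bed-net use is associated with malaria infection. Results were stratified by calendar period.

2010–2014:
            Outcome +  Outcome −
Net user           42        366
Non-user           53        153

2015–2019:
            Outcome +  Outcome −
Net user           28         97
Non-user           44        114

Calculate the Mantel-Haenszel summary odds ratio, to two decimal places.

0.47

OR_MH = Σ(aᵢdᵢ/nᵢ) / Σ(bᵢcᵢ/nᵢ), where nᵢ is the stratum total.
Stratum 1 (2010–2014): n = 614; a·d/n = 42·153/614 = 10.4658; b·c/n = 366·53/614 = 31.5928
Stratum 2 (2015–2019): n = 283; a·d/n = 28·114/283 = 11.2792; b·c/n = 97·44/283 = 15.0813
OR_MH = (10.4658 + 11.2792) / (31.5928 + 15.0813) = 21.7449 / 46.6741 = 0.46589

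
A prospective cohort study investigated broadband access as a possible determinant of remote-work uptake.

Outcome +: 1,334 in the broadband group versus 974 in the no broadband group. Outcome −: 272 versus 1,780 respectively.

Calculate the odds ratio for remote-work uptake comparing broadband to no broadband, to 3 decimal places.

From the description: a = 1334, b = 272, c = 974, d = 1780.
OR = (a·d)/(b·c) = (1334 × 1780) / (272 × 974) = 2374520 / 264928 = 8.96289
The odds of remote-work uptake are about 8.96 times as high in the broadband group.

8.963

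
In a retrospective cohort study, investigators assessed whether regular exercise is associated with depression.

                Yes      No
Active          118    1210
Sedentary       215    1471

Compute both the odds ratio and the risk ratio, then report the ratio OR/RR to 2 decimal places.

0.96

Cells: a = 118, b = 1210, c = 215, d = 1471.
OR = (118·1471)/(1210·215) = 173578/260150 = 0.66722
Risk in exposed = 118/1328 = 0.08886; risk in unexposed = 215/1686 = 0.12752; RR = 0.69679
OR/RR = 0.66722 / 0.69679 = 0.95756
The outcome is not rare, so the OR lies further from 1 than the RR.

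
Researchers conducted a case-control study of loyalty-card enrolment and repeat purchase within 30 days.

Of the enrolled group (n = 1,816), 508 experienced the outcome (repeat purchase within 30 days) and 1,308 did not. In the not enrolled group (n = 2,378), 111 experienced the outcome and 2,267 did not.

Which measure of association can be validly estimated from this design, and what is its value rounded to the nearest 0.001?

From the description: a = 508, b = 1308, c = 111, d = 2267.
This is a case-control study: participants were sampled on outcome status, so risks in the source population cannot be estimated directly — relative risk is not valid here. The odds ratio is the appropriate measure.
OR = (a·d)/(b·c) = (508 × 2267) / (1308 × 111) = 1151636 / 145188 = 7.93203

7.932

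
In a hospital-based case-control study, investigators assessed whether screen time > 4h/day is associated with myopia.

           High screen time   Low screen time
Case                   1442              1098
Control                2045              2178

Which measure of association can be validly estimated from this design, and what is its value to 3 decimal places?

Reading the table with exposure as columns: a = 1442 (High screen time, case), b = 2045 (High screen time, non-case), c = 1098 (Low screen time, case), d = 2178.
This is a hospital-based case-control study: participants were sampled on outcome status, so risks in the source population cannot be estimated directly — relative risk is not valid here. The odds ratio is the appropriate measure.
OR = (a·d)/(b·c) = (1442 × 2178) / (2045 × 1098) = 3140676 / 2245410 = 1.39871

1.399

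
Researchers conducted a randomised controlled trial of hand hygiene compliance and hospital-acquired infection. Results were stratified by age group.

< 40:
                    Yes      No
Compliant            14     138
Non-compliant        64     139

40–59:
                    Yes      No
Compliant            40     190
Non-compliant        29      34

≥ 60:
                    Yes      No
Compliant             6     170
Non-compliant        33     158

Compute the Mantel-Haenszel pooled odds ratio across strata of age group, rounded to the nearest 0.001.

0.215

OR_MH = Σ(aᵢdᵢ/nᵢ) / Σ(bᵢcᵢ/nᵢ), where nᵢ is the stratum total.
Stratum 1 (< 40): n = 355; a·d/n = 14·139/355 = 5.4817; b·c/n = 138·64/355 = 24.8789
Stratum 2 (40–59): n = 293; a·d/n = 40·34/293 = 4.6416; b·c/n = 190·29/293 = 18.8055
Stratum 3 (≥ 60): n = 367; a·d/n = 6·158/367 = 2.5831; b·c/n = 170·33/367 = 15.2861
OR_MH = (5.4817 + 4.6416 + 2.5831) / (24.8789 + 18.8055 + 15.2861) = 12.7064 / 58.9704 = 0.21547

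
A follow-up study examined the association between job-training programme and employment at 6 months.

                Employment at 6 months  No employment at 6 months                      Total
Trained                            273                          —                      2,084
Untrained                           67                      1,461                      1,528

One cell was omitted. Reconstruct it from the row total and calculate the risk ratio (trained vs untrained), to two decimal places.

2.99

The missing cell is in the exposed row: 2084 − 273 = 1811.
So a = 273, b = 1811, c = 67, d = 1461.
RR = [a/(a+b)] / [c/(c+d)] = (273/2084) / (67/1528) = 0.13100/0.04385 = 2.98754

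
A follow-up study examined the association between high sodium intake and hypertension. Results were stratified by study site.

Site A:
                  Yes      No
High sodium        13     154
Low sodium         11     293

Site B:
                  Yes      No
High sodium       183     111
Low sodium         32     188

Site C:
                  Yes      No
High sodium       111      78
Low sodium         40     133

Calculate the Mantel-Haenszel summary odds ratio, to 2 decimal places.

OR_MH = Σ(aᵢdᵢ/nᵢ) / Σ(bᵢcᵢ/nᵢ), where nᵢ is the stratum total.
Stratum 1 (Site A): n = 471; a·d/n = 13·293/471 = 8.0870; b·c/n = 154·11/471 = 3.5966
Stratum 2 (Site B): n = 514; a·d/n = 183·188/514 = 66.9339; b·c/n = 111·32/514 = 6.9105
Stratum 3 (Site C): n = 362; a·d/n = 111·133/362 = 40.7818; b·c/n = 78·40/362 = 8.6188
OR_MH = (8.0870 + 66.9339 + 40.7818) / (3.5966 + 6.9105 + 8.6188) = 115.8027 / 19.1259 = 6.05476

6.05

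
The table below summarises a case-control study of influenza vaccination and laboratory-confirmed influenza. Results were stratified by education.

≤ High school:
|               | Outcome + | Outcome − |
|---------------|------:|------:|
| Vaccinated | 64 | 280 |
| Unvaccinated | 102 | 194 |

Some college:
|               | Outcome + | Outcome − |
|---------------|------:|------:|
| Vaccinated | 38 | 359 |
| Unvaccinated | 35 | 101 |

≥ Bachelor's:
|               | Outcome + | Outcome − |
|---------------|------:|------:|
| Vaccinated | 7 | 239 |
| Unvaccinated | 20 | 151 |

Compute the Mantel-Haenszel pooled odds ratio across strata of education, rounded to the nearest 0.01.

0.37

OR_MH = Σ(aᵢdᵢ/nᵢ) / Σ(bᵢcᵢ/nᵢ), where nᵢ is the stratum total.
Stratum 1 (≤ High school): n = 640; a·d/n = 64·194/640 = 19.4000; b·c/n = 280·102/640 = 44.6250
Stratum 2 (Some college): n = 533; a·d/n = 38·101/533 = 7.2008; b·c/n = 359·35/533 = 23.5741
Stratum 3 (≥ Bachelor's): n = 417; a·d/n = 7·151/417 = 2.5348; b·c/n = 239·20/417 = 11.4628
OR_MH = (19.4000 + 7.2008 + 2.5348) / (44.6250 + 23.5741 + 11.4628) = 29.1355 / 79.6619 = 0.36574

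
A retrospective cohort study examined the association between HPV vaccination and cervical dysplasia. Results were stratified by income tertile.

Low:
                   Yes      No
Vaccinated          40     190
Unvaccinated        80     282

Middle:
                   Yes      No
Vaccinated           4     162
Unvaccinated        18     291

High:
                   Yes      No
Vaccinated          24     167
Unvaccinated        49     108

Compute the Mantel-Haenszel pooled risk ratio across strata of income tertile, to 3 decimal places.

RR_MH = Σ(aᵢ·n₀ᵢ/nᵢ) / Σ(cᵢ·n₁ᵢ/nᵢ), with n₁ᵢ = aᵢ+bᵢ (exposed), n₀ᵢ = cᵢ+dᵢ (unexposed), nᵢ = n₁ᵢ+n₀ᵢ.
Stratum 1 (Low): n₁ = 230, n₀ = 362, n = 592; a·n₀/n = 40·362/592 = 24.4595; c·n₁/n = 80·230/592 = 31.0811
Stratum 2 (Middle): n₁ = 166, n₀ = 309, n = 475; a·n₀/n = 4·309/475 = 2.6021; c·n₁/n = 18·166/475 = 6.2905
Stratum 3 (High): n₁ = 191, n₀ = 157, n = 348; a·n₀/n = 24·157/348 = 10.8276; c·n₁/n = 49·191/348 = 26.8937
RR_MH = (24.4595 + 2.6021 + 10.8276) / (31.0811 + 6.2905 + 26.8937) = 37.8892 / 64.2653 = 0.58957

0.590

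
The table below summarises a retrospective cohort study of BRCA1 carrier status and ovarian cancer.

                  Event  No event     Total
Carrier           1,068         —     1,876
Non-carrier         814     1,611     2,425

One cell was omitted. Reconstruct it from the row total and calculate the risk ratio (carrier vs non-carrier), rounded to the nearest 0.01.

The missing cell is in the exposed row: 1876 − 1068 = 808.
So a = 1068, b = 808, c = 814, d = 1611.
RR = [a/(a+b)] / [c/(c+d)] = (1068/1876) / (814/2425) = 0.56930/0.33567 = 1.69600

1.70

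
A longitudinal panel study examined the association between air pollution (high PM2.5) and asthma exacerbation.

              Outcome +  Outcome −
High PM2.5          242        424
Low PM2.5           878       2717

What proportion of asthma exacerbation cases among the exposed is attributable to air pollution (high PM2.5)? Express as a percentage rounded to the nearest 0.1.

32.8

Cells: a = 242, b = 424, c = 878, d = 2717.
Risk in exposed = 242/666 = 0.36336; risk in unexposed = 878/3595 = 0.24423.
RR = 0.36336/0.24423 = 1.48780
AR% = (RR − 1)/RR × 100 = (1.48780 − 1)/1.48780 × 100 = 32.7868%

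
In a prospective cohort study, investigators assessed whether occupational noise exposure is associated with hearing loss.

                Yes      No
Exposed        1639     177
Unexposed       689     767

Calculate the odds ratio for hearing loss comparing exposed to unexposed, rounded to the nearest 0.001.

10.308

Cells: a = 1639, b = 177, c = 689, d = 767.
OR = (a·d)/(b·c) = (1639 × 767) / (177 × 689) = 1257113 / 121953 = 10.30818
The odds of hearing loss are about 10.31 times as high in the exposed group.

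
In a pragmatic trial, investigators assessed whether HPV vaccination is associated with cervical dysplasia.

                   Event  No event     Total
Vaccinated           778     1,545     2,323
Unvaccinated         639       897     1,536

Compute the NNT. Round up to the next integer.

Risk in treated group = 778/2323 = 0.33491; risk in control = 639/1536 = 0.41602.
Absolute risk reduction = 0.41602 − 0.33491 = 0.08110
NNT = 1 / ARR = 1 / 0.08110 = 12.330 → round up → 13

13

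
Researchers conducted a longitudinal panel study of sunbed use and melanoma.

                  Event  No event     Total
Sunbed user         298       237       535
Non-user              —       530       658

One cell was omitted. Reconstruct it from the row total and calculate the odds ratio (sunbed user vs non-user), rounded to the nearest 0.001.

5.206

The missing cell is in the unexposed row: 658 − 530 = 128.
So a = 298, b = 237, c = 128, d = 530.
OR = (a·d)/(b·c) = (298 × 530) / (237 × 128) = 157940 / 30336 = 5.20636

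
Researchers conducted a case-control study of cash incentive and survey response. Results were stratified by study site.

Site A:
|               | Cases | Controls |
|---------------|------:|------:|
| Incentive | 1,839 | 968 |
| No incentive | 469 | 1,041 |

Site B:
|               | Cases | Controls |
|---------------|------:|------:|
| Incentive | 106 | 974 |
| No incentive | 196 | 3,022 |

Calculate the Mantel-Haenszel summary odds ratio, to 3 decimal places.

OR_MH = Σ(aᵢdᵢ/nᵢ) / Σ(bᵢcᵢ/nᵢ), where nᵢ is the stratum total.
Stratum 1 (Site A): n = 4317; a·d/n = 1839·1041/4317 = 443.4559; b·c/n = 968·469/4317 = 105.1638
Stratum 2 (Site B): n = 4298; a·d/n = 106·3022/4298 = 74.5305; b·c/n = 974·196/4298 = 44.4169
OR_MH = (443.4559 + 74.5305) / (105.1638 + 44.4169) = 517.9864 / 149.5807 = 3.46292

3.463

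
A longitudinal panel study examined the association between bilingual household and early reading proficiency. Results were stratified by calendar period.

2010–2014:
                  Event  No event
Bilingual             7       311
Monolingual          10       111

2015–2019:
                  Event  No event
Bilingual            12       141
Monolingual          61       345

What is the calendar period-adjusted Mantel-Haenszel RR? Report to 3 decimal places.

RR_MH = Σ(aᵢ·n₀ᵢ/nᵢ) / Σ(cᵢ·n₁ᵢ/nᵢ), with n₁ᵢ = aᵢ+bᵢ (exposed), n₀ᵢ = cᵢ+dᵢ (unexposed), nᵢ = n₁ᵢ+n₀ᵢ.
Stratum 1 (2010–2014): n₁ = 318, n₀ = 121, n = 439; a·n₀/n = 7·121/439 = 1.9294; c·n₁/n = 10·318/439 = 7.2437
Stratum 2 (2015–2019): n₁ = 153, n₀ = 406, n = 559; a·n₀/n = 12·406/559 = 8.7156; c·n₁/n = 61·153/559 = 16.6959
RR_MH = (1.9294 + 8.7156) / (7.2437 + 16.6959) = 10.6449 / 23.9396 = 0.44466

0.445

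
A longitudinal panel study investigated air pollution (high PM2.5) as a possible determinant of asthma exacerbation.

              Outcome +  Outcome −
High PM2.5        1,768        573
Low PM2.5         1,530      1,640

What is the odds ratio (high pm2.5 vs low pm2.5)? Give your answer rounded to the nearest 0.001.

Cells: a = 1768, b = 573, c = 1530, d = 1640.
OR = (a·d)/(b·c) = (1768 × 1640) / (573 × 1530) = 2899520 / 876690 = 3.30735
The odds of asthma exacerbation are about 3.31 times as high in the high pm2.5 group.

3.307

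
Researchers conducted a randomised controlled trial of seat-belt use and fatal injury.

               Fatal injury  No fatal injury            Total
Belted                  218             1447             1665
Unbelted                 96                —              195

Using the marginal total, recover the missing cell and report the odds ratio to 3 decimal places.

The missing cell is in the unexposed row: 195 − 96 = 99.
So a = 218, b = 1447, c = 96, d = 99.
OR = (a·d)/(b·c) = (218 × 99) / (1447 × 96) = 21582 / 138912 = 0.15536

0.155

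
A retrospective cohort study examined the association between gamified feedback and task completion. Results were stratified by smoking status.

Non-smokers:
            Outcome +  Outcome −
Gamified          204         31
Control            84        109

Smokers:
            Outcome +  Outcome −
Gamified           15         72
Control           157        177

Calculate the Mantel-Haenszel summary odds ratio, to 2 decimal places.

1.77

OR_MH = Σ(aᵢdᵢ/nᵢ) / Σ(bᵢcᵢ/nᵢ), where nᵢ is the stratum total.
Stratum 1 (Non-smokers): n = 428; a·d/n = 204·109/428 = 51.9533; b·c/n = 31·84/428 = 6.0841
Stratum 2 (Smokers): n = 421; a·d/n = 15·177/421 = 6.3064; b·c/n = 72·157/421 = 26.8504
OR_MH = (51.9533 + 6.3064) / (6.0841 + 26.8504) = 58.2597 / 32.9345 = 1.76896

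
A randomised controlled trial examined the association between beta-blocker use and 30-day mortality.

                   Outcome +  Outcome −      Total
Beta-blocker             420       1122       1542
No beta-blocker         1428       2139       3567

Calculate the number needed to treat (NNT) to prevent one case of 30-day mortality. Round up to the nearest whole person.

Risk in treated group = 420/1542 = 0.27237; risk in control = 1428/3567 = 0.40034.
Absolute risk reduction = 0.40034 − 0.27237 = 0.12796
NNT = 1 / ARR = 1 / 0.12796 = 7.815 → round up → 8

8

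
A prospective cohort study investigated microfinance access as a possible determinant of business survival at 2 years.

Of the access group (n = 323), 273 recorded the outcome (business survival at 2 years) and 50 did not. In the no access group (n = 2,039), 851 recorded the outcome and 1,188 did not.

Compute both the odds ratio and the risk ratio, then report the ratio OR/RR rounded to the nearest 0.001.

From the description: a = 273, b = 50, c = 851, d = 1188.
OR = (273·1188)/(50·851) = 324324/42550 = 7.62219
Risk in exposed = 273/323 = 0.84520; risk in unexposed = 851/2039 = 0.41736; RR = 2.02511
OR/RR = 7.62219 / 2.02511 = 3.76385
The outcome is not rare, so the OR lies further from 1 than the RR.

3.764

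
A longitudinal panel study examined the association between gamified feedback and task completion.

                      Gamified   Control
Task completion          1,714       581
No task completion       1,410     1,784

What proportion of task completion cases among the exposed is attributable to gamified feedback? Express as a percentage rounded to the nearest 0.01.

55.22

Reading the table with exposure as columns: a = 1714 (Gamified, case), b = 1410 (Gamified, non-case), c = 581 (Control, case), d = 1784.
Risk in exposed = 1714/3124 = 0.54866; risk in unexposed = 581/2365 = 0.24567.
RR = 0.54866/0.24567 = 2.23334
AR% = (RR − 1)/RR × 100 = (2.23334 − 1)/2.23334 × 100 = 55.2240%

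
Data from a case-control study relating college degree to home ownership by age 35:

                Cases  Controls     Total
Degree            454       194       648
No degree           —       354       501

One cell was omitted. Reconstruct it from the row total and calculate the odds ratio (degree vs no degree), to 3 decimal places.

5.636

The missing cell is in the unexposed row: 501 − 354 = 147.
So a = 454, b = 194, c = 147, d = 354.
OR = (a·d)/(b·c) = (454 × 354) / (194 × 147) = 160716 / 28518 = 5.63560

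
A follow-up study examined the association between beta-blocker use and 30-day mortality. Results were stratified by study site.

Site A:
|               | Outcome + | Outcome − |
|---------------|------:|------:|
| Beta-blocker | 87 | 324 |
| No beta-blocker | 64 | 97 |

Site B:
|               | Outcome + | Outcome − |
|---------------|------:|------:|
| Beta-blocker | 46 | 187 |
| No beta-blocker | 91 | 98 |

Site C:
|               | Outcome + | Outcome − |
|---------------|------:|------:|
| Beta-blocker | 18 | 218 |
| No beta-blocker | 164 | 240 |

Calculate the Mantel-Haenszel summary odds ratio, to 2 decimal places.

0.24

OR_MH = Σ(aᵢdᵢ/nᵢ) / Σ(bᵢcᵢ/nᵢ), where nᵢ is the stratum total.
Stratum 1 (Site A): n = 572; a·d/n = 87·97/572 = 14.7535; b·c/n = 324·64/572 = 36.2517
Stratum 2 (Site B): n = 422; a·d/n = 46·98/422 = 10.6825; b·c/n = 187·91/422 = 40.3246
Stratum 3 (Site C): n = 640; a·d/n = 18·240/640 = 6.7500; b·c/n = 218·164/640 = 55.8625
OR_MH = (14.7535 + 10.6825 + 6.7500) / (36.2517 + 40.3246 + 55.8625) = 32.1860 / 132.4389 = 0.24302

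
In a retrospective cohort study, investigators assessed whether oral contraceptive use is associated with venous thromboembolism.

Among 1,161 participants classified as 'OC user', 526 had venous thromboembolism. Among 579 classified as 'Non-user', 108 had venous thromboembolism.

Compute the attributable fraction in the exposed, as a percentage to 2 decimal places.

From the description: a = 526, b = 635, c = 108, d = 471.
Risk in exposed = 526/1161 = 0.45306; risk in unexposed = 108/579 = 0.18653.
RR = 0.45306/0.18653 = 2.42889
AR% = (RR − 1)/RR × 100 = (2.42889 − 1)/2.42889 × 100 = 58.8290%

58.83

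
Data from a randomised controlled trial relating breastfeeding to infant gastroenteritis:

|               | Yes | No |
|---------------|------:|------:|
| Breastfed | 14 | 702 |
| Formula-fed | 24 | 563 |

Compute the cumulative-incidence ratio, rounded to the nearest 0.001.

0.478

Cells: a = 14, b = 702, c = 24, d = 563.
Risk in exposed = 14/716 = 0.01955; risk in unexposed = 24/587 = 0.04089.
RR = 0.01955 / 0.04089 = 0.47824
The risk is 52% lower among the exposed than among the unexposed.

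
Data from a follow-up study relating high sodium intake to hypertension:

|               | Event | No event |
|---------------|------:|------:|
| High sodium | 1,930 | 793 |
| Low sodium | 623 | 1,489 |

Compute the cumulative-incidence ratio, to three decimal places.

Cells: a = 1930, b = 793, c = 623, d = 1489.
Risk in exposed = 1930/2723 = 0.70878; risk in unexposed = 623/2112 = 0.29498.
RR = 0.70878 / 0.29498 = 2.40279
The risk among the exposed is 2.40 times that among the unexposed.

2.403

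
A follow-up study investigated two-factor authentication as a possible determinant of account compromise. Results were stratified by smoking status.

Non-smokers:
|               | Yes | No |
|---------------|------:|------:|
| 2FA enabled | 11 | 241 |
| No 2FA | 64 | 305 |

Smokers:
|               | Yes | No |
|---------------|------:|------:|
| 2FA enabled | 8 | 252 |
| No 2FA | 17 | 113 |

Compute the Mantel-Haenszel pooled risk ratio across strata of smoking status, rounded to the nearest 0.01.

RR_MH = Σ(aᵢ·n₀ᵢ/nᵢ) / Σ(cᵢ·n₁ᵢ/nᵢ), with n₁ᵢ = aᵢ+bᵢ (exposed), n₀ᵢ = cᵢ+dᵢ (unexposed), nᵢ = n₁ᵢ+n₀ᵢ.
Stratum 1 (Non-smokers): n₁ = 252, n₀ = 369, n = 621; a·n₀/n = 11·369/621 = 6.5362; c·n₁/n = 64·252/621 = 25.9710
Stratum 2 (Smokers): n₁ = 260, n₀ = 130, n = 390; a·n₀/n = 8·130/390 = 2.6667; c·n₁/n = 17·260/390 = 11.3333
RR_MH = (6.5362 + 2.6667) / (25.9710 + 11.3333) = 9.2029 / 37.3043 = 0.24670

0.25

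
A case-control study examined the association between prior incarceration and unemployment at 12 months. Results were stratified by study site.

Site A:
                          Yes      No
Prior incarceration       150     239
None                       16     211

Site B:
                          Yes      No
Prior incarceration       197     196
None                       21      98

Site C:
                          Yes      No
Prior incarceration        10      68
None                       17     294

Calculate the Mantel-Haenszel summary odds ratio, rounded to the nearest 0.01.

OR_MH = Σ(aᵢdᵢ/nᵢ) / Σ(bᵢcᵢ/nᵢ), where nᵢ is the stratum total.
Stratum 1 (Site A): n = 616; a·d/n = 150·211/616 = 51.3799; b·c/n = 239·16/616 = 6.2078
Stratum 2 (Site B): n = 512; a·d/n = 197·98/512 = 37.7070; b·c/n = 196·21/512 = 8.0391
Stratum 3 (Site C): n = 389; a·d/n = 10·294/389 = 7.5578; b·c/n = 68·17/389 = 2.9717
OR_MH = (51.3799 + 37.7070 + 7.5578) / (6.2078 + 8.0391 + 2.9717) = 96.6447 / 17.2186 = 5.61282

5.61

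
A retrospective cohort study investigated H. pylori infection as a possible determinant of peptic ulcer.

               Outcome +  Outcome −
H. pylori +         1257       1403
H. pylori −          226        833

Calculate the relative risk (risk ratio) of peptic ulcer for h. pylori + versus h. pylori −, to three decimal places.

2.214

Cells: a = 1257, b = 1403, c = 226, d = 833.
Risk in exposed = 1257/2660 = 0.47256; risk in unexposed = 226/1059 = 0.21341.
RR = 0.47256 / 0.21341 = 2.21432
The risk among the exposed is 2.21 times that among the unexposed.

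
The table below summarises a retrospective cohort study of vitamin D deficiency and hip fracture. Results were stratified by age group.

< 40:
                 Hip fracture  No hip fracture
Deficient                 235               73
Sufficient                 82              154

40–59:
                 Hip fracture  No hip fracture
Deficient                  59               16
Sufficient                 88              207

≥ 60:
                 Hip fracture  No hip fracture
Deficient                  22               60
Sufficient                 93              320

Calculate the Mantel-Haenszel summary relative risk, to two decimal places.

RR_MH = Σ(aᵢ·n₀ᵢ/nᵢ) / Σ(cᵢ·n₁ᵢ/nᵢ), with n₁ᵢ = aᵢ+bᵢ (exposed), n₀ᵢ = cᵢ+dᵢ (unexposed), nᵢ = n₁ᵢ+n₀ᵢ.
Stratum 1 (< 40): n₁ = 308, n₀ = 236, n = 544; a·n₀/n = 235·236/544 = 101.9485; c·n₁/n = 82·308/544 = 46.4265
Stratum 2 (40–59): n₁ = 75, n₀ = 295, n = 370; a·n₀/n = 59·295/370 = 47.0405; c·n₁/n = 88·75/370 = 17.8378
Stratum 3 (≥ 60): n₁ = 82, n₀ = 413, n = 495; a·n₀/n = 22·413/495 = 18.3556; c·n₁/n = 93·82/495 = 15.4061
RR_MH = (101.9485 + 47.0405 + 18.3556) / (46.4265 + 17.8378 + 15.4061) = 167.3446 / 79.6704 = 2.10046

2.10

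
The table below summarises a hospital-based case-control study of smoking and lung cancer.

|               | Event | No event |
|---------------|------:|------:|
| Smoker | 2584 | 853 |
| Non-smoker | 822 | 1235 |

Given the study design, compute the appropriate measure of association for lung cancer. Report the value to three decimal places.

Cells: a = 2584, b = 853, c = 822, d = 1235.
This is a hospital-based case-control study: participants were sampled on outcome status, so risks in the source population cannot be estimated directly — relative risk is not valid here. The odds ratio is the appropriate measure.
OR = (a·d)/(b·c) = (2584 × 1235) / (853 × 822) = 3191240 / 701166 = 4.55133

4.551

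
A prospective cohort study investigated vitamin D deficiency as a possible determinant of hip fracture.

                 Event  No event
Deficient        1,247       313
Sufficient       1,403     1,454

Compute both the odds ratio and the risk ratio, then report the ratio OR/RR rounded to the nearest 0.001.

2.536

Cells: a = 1247, b = 313, c = 1403, d = 1454.
OR = (1247·1454)/(313·1403) = 1813138/439139 = 4.12885
Risk in exposed = 1247/1560 = 0.79936; risk in unexposed = 1403/2857 = 0.49107; RR = 1.62778
OR/RR = 4.12885 / 1.62778 = 2.53650
The outcome is not rare, so the OR lies further from 1 than the RR.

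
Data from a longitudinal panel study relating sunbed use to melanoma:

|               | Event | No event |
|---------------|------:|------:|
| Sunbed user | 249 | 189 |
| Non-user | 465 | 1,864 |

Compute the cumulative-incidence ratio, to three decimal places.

Cells: a = 249, b = 189, c = 465, d = 1864.
Risk in exposed = 249/438 = 0.56849; risk in unexposed = 465/2329 = 0.19966.
RR = 0.56849 / 0.19966 = 2.84736
The risk among the exposed is 2.85 times that among the unexposed.

2.847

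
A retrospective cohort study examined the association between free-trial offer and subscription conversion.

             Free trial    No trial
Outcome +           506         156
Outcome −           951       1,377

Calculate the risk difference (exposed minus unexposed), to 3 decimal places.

Reading the table with exposure as columns: a = 506 (Free trial, case), b = 951 (Free trial, non-case), c = 156 (No trial, case), d = 1377.
Risk in exposed = 506/1457 = 0.347289; risk in unexposed = 156/1533 = 0.101761.
Risk difference = 0.347289 − 0.101761 = 0.245528

0.246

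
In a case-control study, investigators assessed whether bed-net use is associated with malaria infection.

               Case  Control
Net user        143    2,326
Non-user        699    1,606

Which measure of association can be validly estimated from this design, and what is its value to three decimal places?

0.141

Cells: a = 143, b = 2326, c = 699, d = 1606.
This is a case-control study: participants were sampled on outcome status, so risks in the source population cannot be estimated directly — relative risk is not valid here. The odds ratio is the appropriate measure.
OR = (a·d)/(b·c) = (143 × 1606) / (2326 × 699) = 229658 / 1625874 = 0.14125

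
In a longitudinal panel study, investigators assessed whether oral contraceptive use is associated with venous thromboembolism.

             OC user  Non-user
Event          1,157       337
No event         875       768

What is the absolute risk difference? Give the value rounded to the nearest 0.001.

Reading the table with exposure as columns: a = 1157 (OC user, case), b = 875 (OC user, non-case), c = 337 (Non-user, case), d = 768.
Risk in exposed = 1157/2032 = 0.569390; risk in unexposed = 337/1105 = 0.304977.
Risk difference = 0.569390 − 0.304977 = 0.264412

0.264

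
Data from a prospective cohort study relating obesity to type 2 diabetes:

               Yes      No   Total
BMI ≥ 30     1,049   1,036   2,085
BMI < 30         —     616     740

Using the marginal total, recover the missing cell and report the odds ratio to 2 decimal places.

The missing cell is in the unexposed row: 740 − 616 = 124.
So a = 1049, b = 1036, c = 124, d = 616.
OR = (a·d)/(b·c) = (1049 × 616) / (1036 × 124) = 646184 / 128464 = 5.03008

5.03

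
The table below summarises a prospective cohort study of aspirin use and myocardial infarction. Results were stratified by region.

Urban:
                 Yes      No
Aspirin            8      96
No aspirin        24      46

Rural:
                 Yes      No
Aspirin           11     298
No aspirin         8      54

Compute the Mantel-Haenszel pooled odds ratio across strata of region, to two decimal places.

OR_MH = Σ(aᵢdᵢ/nᵢ) / Σ(bᵢcᵢ/nᵢ), where nᵢ is the stratum total.
Stratum 1 (Urban): n = 174; a·d/n = 8·46/174 = 2.1149; b·c/n = 96·24/174 = 13.2414
Stratum 2 (Rural): n = 371; a·d/n = 11·54/371 = 1.6011; b·c/n = 298·8/371 = 6.4259
OR_MH = (2.1149 + 1.6011) / (13.2414 + 6.4259) = 3.7160 / 19.6673 = 0.18894

0.19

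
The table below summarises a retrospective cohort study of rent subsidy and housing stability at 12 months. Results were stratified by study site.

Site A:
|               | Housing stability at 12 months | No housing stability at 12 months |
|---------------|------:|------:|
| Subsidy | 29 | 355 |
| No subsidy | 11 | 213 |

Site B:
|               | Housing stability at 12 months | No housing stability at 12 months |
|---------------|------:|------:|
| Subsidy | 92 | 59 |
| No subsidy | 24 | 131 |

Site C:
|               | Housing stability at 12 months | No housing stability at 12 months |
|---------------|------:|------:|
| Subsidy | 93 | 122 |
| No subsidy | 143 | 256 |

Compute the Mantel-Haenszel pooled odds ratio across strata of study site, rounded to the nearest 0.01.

OR_MH = Σ(aᵢdᵢ/nᵢ) / Σ(bᵢcᵢ/nᵢ), where nᵢ is the stratum total.
Stratum 1 (Site A): n = 608; a·d/n = 29·213/608 = 10.1595; b·c/n = 355·11/608 = 6.4227
Stratum 2 (Site B): n = 306; a·d/n = 92·131/306 = 39.3856; b·c/n = 59·24/306 = 4.6275
Stratum 3 (Site C): n = 614; a·d/n = 93·256/614 = 38.7752; b·c/n = 122·143/614 = 28.4137
OR_MH = (10.1595 + 39.3856 + 38.7752) / (6.4227 + 4.6275 + 28.4137) = 88.3204 / 39.4638 = 2.23801

2.24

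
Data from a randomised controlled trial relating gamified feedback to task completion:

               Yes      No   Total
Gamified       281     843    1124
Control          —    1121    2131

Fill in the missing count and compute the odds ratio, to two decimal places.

0.37

The missing cell is in the unexposed row: 2131 − 1121 = 1010.
So a = 281, b = 843, c = 1010, d = 1121.
OR = (a·d)/(b·c) = (281 × 1121) / (843 × 1010) = 315001 / 851430 = 0.36997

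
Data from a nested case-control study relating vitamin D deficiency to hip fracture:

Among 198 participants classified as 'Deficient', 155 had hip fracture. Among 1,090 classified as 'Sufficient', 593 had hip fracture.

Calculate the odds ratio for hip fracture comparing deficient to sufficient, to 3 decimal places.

From the description: a = 155, b = 43, c = 593, d = 497.
OR = (a·d)/(b·c) = (155 × 497) / (43 × 593) = 77035 / 25499 = 3.02110
The odds of hip fracture are about 3.02 times as high in the deficient group.

3.021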